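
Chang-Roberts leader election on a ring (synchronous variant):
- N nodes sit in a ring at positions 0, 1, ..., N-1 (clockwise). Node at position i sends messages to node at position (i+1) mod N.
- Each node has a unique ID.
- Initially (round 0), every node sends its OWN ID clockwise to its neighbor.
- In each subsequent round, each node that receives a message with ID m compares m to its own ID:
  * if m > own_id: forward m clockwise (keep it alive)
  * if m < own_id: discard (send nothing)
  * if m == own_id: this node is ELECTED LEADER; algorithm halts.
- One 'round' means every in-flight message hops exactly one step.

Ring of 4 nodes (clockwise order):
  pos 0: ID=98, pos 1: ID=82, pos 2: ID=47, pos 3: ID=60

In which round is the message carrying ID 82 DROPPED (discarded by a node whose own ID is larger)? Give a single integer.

Answer: 3

Derivation:
Round 1: pos1(id82) recv 98: fwd; pos2(id47) recv 82: fwd; pos3(id60) recv 47: drop; pos0(id98) recv 60: drop
Round 2: pos2(id47) recv 98: fwd; pos3(id60) recv 82: fwd
Round 3: pos3(id60) recv 98: fwd; pos0(id98) recv 82: drop
Round 4: pos0(id98) recv 98: ELECTED
Message ID 82 originates at pos 1; dropped at pos 0 in round 3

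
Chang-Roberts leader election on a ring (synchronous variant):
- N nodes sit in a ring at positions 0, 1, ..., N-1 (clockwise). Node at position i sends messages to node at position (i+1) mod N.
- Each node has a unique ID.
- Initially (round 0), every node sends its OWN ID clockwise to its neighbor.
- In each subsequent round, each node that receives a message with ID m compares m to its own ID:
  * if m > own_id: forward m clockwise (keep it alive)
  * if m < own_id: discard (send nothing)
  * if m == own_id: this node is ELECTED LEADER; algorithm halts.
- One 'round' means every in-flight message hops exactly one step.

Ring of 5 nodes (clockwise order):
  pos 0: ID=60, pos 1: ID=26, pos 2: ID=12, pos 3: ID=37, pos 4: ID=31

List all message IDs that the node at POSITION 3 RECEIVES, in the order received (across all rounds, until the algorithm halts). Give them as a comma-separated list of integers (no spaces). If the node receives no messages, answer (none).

Round 1: pos1(id26) recv 60: fwd; pos2(id12) recv 26: fwd; pos3(id37) recv 12: drop; pos4(id31) recv 37: fwd; pos0(id60) recv 31: drop
Round 2: pos2(id12) recv 60: fwd; pos3(id37) recv 26: drop; pos0(id60) recv 37: drop
Round 3: pos3(id37) recv 60: fwd
Round 4: pos4(id31) recv 60: fwd
Round 5: pos0(id60) recv 60: ELECTED

Answer: 12,26,60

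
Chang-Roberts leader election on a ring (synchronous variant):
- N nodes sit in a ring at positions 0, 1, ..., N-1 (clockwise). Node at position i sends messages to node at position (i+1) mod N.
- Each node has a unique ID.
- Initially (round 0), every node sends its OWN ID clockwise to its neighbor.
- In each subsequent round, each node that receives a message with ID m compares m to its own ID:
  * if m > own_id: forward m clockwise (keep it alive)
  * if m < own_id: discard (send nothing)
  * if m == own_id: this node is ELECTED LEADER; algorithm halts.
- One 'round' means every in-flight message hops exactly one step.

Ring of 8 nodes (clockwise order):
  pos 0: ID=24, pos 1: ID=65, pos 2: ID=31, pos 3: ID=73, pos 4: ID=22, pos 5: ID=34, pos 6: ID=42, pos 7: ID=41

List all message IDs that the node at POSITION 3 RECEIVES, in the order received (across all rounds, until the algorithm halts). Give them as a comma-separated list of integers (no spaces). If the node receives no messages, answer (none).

Answer: 31,65,73

Derivation:
Round 1: pos1(id65) recv 24: drop; pos2(id31) recv 65: fwd; pos3(id73) recv 31: drop; pos4(id22) recv 73: fwd; pos5(id34) recv 22: drop; pos6(id42) recv 34: drop; pos7(id41) recv 42: fwd; pos0(id24) recv 41: fwd
Round 2: pos3(id73) recv 65: drop; pos5(id34) recv 73: fwd; pos0(id24) recv 42: fwd; pos1(id65) recv 41: drop
Round 3: pos6(id42) recv 73: fwd; pos1(id65) recv 42: drop
Round 4: pos7(id41) recv 73: fwd
Round 5: pos0(id24) recv 73: fwd
Round 6: pos1(id65) recv 73: fwd
Round 7: pos2(id31) recv 73: fwd
Round 8: pos3(id73) recv 73: ELECTED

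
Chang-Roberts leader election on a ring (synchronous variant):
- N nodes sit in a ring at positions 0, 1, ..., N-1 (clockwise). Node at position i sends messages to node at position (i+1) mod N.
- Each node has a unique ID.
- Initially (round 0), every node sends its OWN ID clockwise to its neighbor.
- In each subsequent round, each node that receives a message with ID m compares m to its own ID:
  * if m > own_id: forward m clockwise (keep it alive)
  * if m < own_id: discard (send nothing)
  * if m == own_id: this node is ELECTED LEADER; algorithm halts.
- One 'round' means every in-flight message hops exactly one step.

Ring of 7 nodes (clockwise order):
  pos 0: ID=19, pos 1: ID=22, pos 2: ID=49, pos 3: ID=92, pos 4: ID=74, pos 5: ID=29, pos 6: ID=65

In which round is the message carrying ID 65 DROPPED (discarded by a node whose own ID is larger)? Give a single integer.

Round 1: pos1(id22) recv 19: drop; pos2(id49) recv 22: drop; pos3(id92) recv 49: drop; pos4(id74) recv 92: fwd; pos5(id29) recv 74: fwd; pos6(id65) recv 29: drop; pos0(id19) recv 65: fwd
Round 2: pos5(id29) recv 92: fwd; pos6(id65) recv 74: fwd; pos1(id22) recv 65: fwd
Round 3: pos6(id65) recv 92: fwd; pos0(id19) recv 74: fwd; pos2(id49) recv 65: fwd
Round 4: pos0(id19) recv 92: fwd; pos1(id22) recv 74: fwd; pos3(id92) recv 65: drop
Round 5: pos1(id22) recv 92: fwd; pos2(id49) recv 74: fwd
Round 6: pos2(id49) recv 92: fwd; pos3(id92) recv 74: drop
Round 7: pos3(id92) recv 92: ELECTED
Message ID 65 originates at pos 6; dropped at pos 3 in round 4

Answer: 4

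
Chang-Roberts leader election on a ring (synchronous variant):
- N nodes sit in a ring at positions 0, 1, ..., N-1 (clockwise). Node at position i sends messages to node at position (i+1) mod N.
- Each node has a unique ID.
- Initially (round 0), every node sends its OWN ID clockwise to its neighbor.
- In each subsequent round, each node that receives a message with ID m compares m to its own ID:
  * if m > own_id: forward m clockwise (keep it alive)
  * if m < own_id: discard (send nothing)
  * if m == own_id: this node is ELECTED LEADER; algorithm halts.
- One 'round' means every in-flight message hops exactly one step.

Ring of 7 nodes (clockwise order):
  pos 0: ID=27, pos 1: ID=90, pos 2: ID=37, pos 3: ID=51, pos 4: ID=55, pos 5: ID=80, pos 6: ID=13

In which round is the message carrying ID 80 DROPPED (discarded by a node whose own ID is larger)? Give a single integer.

Answer: 3

Derivation:
Round 1: pos1(id90) recv 27: drop; pos2(id37) recv 90: fwd; pos3(id51) recv 37: drop; pos4(id55) recv 51: drop; pos5(id80) recv 55: drop; pos6(id13) recv 80: fwd; pos0(id27) recv 13: drop
Round 2: pos3(id51) recv 90: fwd; pos0(id27) recv 80: fwd
Round 3: pos4(id55) recv 90: fwd; pos1(id90) recv 80: drop
Round 4: pos5(id80) recv 90: fwd
Round 5: pos6(id13) recv 90: fwd
Round 6: pos0(id27) recv 90: fwd
Round 7: pos1(id90) recv 90: ELECTED
Message ID 80 originates at pos 5; dropped at pos 1 in round 3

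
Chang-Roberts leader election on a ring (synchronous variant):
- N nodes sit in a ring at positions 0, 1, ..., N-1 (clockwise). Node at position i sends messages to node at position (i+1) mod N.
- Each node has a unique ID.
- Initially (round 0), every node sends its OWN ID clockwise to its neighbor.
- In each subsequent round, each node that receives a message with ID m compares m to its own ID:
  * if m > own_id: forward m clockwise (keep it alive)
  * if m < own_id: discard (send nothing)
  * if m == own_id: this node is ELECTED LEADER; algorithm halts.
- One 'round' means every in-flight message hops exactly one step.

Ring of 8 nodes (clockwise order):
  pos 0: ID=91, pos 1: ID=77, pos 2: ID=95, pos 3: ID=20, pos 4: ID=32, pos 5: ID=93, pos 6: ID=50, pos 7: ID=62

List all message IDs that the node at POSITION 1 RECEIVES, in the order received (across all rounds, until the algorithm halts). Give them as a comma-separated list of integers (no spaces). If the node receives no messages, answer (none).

Round 1: pos1(id77) recv 91: fwd; pos2(id95) recv 77: drop; pos3(id20) recv 95: fwd; pos4(id32) recv 20: drop; pos5(id93) recv 32: drop; pos6(id50) recv 93: fwd; pos7(id62) recv 50: drop; pos0(id91) recv 62: drop
Round 2: pos2(id95) recv 91: drop; pos4(id32) recv 95: fwd; pos7(id62) recv 93: fwd
Round 3: pos5(id93) recv 95: fwd; pos0(id91) recv 93: fwd
Round 4: pos6(id50) recv 95: fwd; pos1(id77) recv 93: fwd
Round 5: pos7(id62) recv 95: fwd; pos2(id95) recv 93: drop
Round 6: pos0(id91) recv 95: fwd
Round 7: pos1(id77) recv 95: fwd
Round 8: pos2(id95) recv 95: ELECTED

Answer: 91,93,95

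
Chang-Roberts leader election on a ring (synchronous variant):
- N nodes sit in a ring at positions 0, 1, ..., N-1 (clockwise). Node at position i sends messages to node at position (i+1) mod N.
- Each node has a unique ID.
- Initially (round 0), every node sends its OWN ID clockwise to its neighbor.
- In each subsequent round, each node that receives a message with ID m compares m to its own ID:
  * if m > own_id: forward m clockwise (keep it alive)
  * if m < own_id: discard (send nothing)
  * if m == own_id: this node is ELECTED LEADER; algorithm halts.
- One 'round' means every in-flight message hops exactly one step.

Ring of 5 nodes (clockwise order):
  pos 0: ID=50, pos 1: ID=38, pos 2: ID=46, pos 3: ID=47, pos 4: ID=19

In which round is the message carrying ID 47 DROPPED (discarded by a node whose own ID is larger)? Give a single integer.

Answer: 2

Derivation:
Round 1: pos1(id38) recv 50: fwd; pos2(id46) recv 38: drop; pos3(id47) recv 46: drop; pos4(id19) recv 47: fwd; pos0(id50) recv 19: drop
Round 2: pos2(id46) recv 50: fwd; pos0(id50) recv 47: drop
Round 3: pos3(id47) recv 50: fwd
Round 4: pos4(id19) recv 50: fwd
Round 5: pos0(id50) recv 50: ELECTED
Message ID 47 originates at pos 3; dropped at pos 0 in round 2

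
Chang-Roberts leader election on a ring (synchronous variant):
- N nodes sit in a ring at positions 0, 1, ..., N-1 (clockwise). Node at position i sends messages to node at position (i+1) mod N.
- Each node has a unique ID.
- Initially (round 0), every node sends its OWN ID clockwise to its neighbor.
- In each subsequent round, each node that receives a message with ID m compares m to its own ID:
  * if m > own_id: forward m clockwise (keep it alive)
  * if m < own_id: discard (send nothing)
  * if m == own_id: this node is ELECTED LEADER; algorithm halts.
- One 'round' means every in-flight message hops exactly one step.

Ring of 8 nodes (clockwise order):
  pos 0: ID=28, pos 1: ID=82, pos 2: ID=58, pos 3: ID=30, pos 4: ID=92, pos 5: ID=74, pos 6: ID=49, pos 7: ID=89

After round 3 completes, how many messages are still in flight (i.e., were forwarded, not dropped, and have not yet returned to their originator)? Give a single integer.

Round 1: pos1(id82) recv 28: drop; pos2(id58) recv 82: fwd; pos3(id30) recv 58: fwd; pos4(id92) recv 30: drop; pos5(id74) recv 92: fwd; pos6(id49) recv 74: fwd; pos7(id89) recv 49: drop; pos0(id28) recv 89: fwd
Round 2: pos3(id30) recv 82: fwd; pos4(id92) recv 58: drop; pos6(id49) recv 92: fwd; pos7(id89) recv 74: drop; pos1(id82) recv 89: fwd
Round 3: pos4(id92) recv 82: drop; pos7(id89) recv 92: fwd; pos2(id58) recv 89: fwd
After round 3: 2 messages still in flight

Answer: 2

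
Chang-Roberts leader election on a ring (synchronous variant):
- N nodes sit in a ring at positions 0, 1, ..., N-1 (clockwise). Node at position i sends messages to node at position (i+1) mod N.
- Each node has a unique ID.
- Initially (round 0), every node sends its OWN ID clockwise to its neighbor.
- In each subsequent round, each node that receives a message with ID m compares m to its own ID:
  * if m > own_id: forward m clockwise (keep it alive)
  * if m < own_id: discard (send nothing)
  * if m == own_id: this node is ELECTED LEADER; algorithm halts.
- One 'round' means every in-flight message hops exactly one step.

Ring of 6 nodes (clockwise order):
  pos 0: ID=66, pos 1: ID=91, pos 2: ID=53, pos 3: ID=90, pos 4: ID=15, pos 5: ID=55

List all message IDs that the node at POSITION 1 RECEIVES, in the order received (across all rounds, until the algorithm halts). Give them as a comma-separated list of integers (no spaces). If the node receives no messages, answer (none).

Answer: 66,90,91

Derivation:
Round 1: pos1(id91) recv 66: drop; pos2(id53) recv 91: fwd; pos3(id90) recv 53: drop; pos4(id15) recv 90: fwd; pos5(id55) recv 15: drop; pos0(id66) recv 55: drop
Round 2: pos3(id90) recv 91: fwd; pos5(id55) recv 90: fwd
Round 3: pos4(id15) recv 91: fwd; pos0(id66) recv 90: fwd
Round 4: pos5(id55) recv 91: fwd; pos1(id91) recv 90: drop
Round 5: pos0(id66) recv 91: fwd
Round 6: pos1(id91) recv 91: ELECTED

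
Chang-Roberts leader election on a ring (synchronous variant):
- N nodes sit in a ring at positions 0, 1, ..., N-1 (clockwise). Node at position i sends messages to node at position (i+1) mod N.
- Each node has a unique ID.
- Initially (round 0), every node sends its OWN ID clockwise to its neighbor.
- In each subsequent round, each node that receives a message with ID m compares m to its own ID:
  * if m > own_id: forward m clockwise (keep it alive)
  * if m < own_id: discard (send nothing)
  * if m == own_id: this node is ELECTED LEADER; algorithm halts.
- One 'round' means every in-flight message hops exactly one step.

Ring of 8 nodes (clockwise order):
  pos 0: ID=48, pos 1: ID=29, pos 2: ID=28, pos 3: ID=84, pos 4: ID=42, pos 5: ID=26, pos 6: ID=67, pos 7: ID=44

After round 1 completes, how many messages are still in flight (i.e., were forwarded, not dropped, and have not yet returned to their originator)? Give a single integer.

Answer: 5

Derivation:
Round 1: pos1(id29) recv 48: fwd; pos2(id28) recv 29: fwd; pos3(id84) recv 28: drop; pos4(id42) recv 84: fwd; pos5(id26) recv 42: fwd; pos6(id67) recv 26: drop; pos7(id44) recv 67: fwd; pos0(id48) recv 44: drop
After round 1: 5 messages still in flight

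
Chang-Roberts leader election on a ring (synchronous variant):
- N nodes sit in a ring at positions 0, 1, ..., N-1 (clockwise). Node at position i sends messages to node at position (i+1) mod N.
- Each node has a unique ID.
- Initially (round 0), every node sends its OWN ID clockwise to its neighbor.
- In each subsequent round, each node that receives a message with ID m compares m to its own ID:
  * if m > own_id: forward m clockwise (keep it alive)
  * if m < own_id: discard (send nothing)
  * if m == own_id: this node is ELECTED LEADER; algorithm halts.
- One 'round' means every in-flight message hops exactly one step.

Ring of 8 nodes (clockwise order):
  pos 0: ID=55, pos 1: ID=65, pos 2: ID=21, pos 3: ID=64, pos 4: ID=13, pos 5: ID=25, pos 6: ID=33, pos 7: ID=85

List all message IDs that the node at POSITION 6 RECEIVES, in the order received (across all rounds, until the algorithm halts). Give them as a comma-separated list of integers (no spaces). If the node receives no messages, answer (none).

Round 1: pos1(id65) recv 55: drop; pos2(id21) recv 65: fwd; pos3(id64) recv 21: drop; pos4(id13) recv 64: fwd; pos5(id25) recv 13: drop; pos6(id33) recv 25: drop; pos7(id85) recv 33: drop; pos0(id55) recv 85: fwd
Round 2: pos3(id64) recv 65: fwd; pos5(id25) recv 64: fwd; pos1(id65) recv 85: fwd
Round 3: pos4(id13) recv 65: fwd; pos6(id33) recv 64: fwd; pos2(id21) recv 85: fwd
Round 4: pos5(id25) recv 65: fwd; pos7(id85) recv 64: drop; pos3(id64) recv 85: fwd
Round 5: pos6(id33) recv 65: fwd; pos4(id13) recv 85: fwd
Round 6: pos7(id85) recv 65: drop; pos5(id25) recv 85: fwd
Round 7: pos6(id33) recv 85: fwd
Round 8: pos7(id85) recv 85: ELECTED

Answer: 25,64,65,85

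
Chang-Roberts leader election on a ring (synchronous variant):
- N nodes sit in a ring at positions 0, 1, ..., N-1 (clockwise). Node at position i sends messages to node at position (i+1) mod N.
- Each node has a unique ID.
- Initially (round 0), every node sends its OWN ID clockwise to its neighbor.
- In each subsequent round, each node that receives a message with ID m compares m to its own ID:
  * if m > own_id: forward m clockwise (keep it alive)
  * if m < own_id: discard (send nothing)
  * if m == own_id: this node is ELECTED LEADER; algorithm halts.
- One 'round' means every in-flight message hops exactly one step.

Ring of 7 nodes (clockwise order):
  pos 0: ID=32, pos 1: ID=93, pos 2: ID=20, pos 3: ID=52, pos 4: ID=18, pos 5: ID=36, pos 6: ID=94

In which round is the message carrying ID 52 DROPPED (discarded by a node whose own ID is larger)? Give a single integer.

Answer: 3

Derivation:
Round 1: pos1(id93) recv 32: drop; pos2(id20) recv 93: fwd; pos3(id52) recv 20: drop; pos4(id18) recv 52: fwd; pos5(id36) recv 18: drop; pos6(id94) recv 36: drop; pos0(id32) recv 94: fwd
Round 2: pos3(id52) recv 93: fwd; pos5(id36) recv 52: fwd; pos1(id93) recv 94: fwd
Round 3: pos4(id18) recv 93: fwd; pos6(id94) recv 52: drop; pos2(id20) recv 94: fwd
Round 4: pos5(id36) recv 93: fwd; pos3(id52) recv 94: fwd
Round 5: pos6(id94) recv 93: drop; pos4(id18) recv 94: fwd
Round 6: pos5(id36) recv 94: fwd
Round 7: pos6(id94) recv 94: ELECTED
Message ID 52 originates at pos 3; dropped at pos 6 in round 3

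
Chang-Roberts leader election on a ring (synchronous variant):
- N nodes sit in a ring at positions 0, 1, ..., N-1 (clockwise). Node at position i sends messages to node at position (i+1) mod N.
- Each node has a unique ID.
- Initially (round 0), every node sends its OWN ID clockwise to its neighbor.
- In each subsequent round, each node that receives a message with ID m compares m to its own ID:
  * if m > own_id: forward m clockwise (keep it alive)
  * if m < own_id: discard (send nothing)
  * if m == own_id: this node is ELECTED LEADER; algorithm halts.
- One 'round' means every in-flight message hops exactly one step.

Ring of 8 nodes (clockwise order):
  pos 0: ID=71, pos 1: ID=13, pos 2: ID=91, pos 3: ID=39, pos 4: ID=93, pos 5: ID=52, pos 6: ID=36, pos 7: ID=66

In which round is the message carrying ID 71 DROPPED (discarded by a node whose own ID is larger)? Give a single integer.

Answer: 2

Derivation:
Round 1: pos1(id13) recv 71: fwd; pos2(id91) recv 13: drop; pos3(id39) recv 91: fwd; pos4(id93) recv 39: drop; pos5(id52) recv 93: fwd; pos6(id36) recv 52: fwd; pos7(id66) recv 36: drop; pos0(id71) recv 66: drop
Round 2: pos2(id91) recv 71: drop; pos4(id93) recv 91: drop; pos6(id36) recv 93: fwd; pos7(id66) recv 52: drop
Round 3: pos7(id66) recv 93: fwd
Round 4: pos0(id71) recv 93: fwd
Round 5: pos1(id13) recv 93: fwd
Round 6: pos2(id91) recv 93: fwd
Round 7: pos3(id39) recv 93: fwd
Round 8: pos4(id93) recv 93: ELECTED
Message ID 71 originates at pos 0; dropped at pos 2 in round 2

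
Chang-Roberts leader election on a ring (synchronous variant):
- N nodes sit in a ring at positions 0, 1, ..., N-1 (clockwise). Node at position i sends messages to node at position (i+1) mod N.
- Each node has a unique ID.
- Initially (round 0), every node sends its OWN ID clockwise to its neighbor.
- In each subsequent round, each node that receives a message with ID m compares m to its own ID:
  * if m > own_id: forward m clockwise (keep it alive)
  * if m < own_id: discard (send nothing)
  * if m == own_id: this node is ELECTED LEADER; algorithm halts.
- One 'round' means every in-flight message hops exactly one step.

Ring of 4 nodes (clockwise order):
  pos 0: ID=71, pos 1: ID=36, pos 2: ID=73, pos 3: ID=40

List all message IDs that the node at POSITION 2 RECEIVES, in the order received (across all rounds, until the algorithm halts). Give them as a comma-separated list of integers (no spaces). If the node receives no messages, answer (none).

Answer: 36,71,73

Derivation:
Round 1: pos1(id36) recv 71: fwd; pos2(id73) recv 36: drop; pos3(id40) recv 73: fwd; pos0(id71) recv 40: drop
Round 2: pos2(id73) recv 71: drop; pos0(id71) recv 73: fwd
Round 3: pos1(id36) recv 73: fwd
Round 4: pos2(id73) recv 73: ELECTED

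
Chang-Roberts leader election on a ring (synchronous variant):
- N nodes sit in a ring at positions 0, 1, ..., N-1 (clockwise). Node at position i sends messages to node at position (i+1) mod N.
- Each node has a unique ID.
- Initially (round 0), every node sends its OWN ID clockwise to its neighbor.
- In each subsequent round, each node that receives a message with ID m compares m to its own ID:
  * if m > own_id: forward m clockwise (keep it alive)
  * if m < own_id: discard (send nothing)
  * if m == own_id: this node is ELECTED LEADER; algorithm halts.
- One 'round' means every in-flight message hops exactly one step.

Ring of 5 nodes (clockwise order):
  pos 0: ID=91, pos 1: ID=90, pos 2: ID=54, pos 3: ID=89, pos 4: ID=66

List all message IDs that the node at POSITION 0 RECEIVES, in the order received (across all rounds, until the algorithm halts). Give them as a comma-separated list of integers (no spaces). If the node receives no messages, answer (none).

Answer: 66,89,90,91

Derivation:
Round 1: pos1(id90) recv 91: fwd; pos2(id54) recv 90: fwd; pos3(id89) recv 54: drop; pos4(id66) recv 89: fwd; pos0(id91) recv 66: drop
Round 2: pos2(id54) recv 91: fwd; pos3(id89) recv 90: fwd; pos0(id91) recv 89: drop
Round 3: pos3(id89) recv 91: fwd; pos4(id66) recv 90: fwd
Round 4: pos4(id66) recv 91: fwd; pos0(id91) recv 90: drop
Round 5: pos0(id91) recv 91: ELECTED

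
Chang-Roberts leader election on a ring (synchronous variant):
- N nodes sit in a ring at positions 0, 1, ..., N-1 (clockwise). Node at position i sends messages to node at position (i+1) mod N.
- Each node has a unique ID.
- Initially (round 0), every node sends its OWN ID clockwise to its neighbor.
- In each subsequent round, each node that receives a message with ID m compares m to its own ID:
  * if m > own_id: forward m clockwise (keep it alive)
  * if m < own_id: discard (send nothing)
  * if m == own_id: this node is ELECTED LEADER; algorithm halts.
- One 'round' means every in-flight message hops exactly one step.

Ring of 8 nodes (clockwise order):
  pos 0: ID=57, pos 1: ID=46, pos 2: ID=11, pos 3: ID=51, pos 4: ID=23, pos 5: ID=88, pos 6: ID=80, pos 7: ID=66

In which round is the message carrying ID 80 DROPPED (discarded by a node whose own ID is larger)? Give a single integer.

Answer: 7

Derivation:
Round 1: pos1(id46) recv 57: fwd; pos2(id11) recv 46: fwd; pos3(id51) recv 11: drop; pos4(id23) recv 51: fwd; pos5(id88) recv 23: drop; pos6(id80) recv 88: fwd; pos7(id66) recv 80: fwd; pos0(id57) recv 66: fwd
Round 2: pos2(id11) recv 57: fwd; pos3(id51) recv 46: drop; pos5(id88) recv 51: drop; pos7(id66) recv 88: fwd; pos0(id57) recv 80: fwd; pos1(id46) recv 66: fwd
Round 3: pos3(id51) recv 57: fwd; pos0(id57) recv 88: fwd; pos1(id46) recv 80: fwd; pos2(id11) recv 66: fwd
Round 4: pos4(id23) recv 57: fwd; pos1(id46) recv 88: fwd; pos2(id11) recv 80: fwd; pos3(id51) recv 66: fwd
Round 5: pos5(id88) recv 57: drop; pos2(id11) recv 88: fwd; pos3(id51) recv 80: fwd; pos4(id23) recv 66: fwd
Round 6: pos3(id51) recv 88: fwd; pos4(id23) recv 80: fwd; pos5(id88) recv 66: drop
Round 7: pos4(id23) recv 88: fwd; pos5(id88) recv 80: drop
Round 8: pos5(id88) recv 88: ELECTED
Message ID 80 originates at pos 6; dropped at pos 5 in round 7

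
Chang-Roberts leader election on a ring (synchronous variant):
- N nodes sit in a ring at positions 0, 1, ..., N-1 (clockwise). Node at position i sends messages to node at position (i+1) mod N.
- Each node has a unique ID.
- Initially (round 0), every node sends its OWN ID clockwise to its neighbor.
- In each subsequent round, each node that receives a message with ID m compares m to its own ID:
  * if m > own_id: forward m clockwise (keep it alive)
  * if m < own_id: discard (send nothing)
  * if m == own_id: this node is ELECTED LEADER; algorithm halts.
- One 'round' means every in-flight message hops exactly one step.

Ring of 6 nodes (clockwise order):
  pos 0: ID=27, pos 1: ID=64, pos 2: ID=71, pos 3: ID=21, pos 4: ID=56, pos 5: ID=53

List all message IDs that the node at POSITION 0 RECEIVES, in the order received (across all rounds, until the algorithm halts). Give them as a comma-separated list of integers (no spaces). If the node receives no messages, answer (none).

Round 1: pos1(id64) recv 27: drop; pos2(id71) recv 64: drop; pos3(id21) recv 71: fwd; pos4(id56) recv 21: drop; pos5(id53) recv 56: fwd; pos0(id27) recv 53: fwd
Round 2: pos4(id56) recv 71: fwd; pos0(id27) recv 56: fwd; pos1(id64) recv 53: drop
Round 3: pos5(id53) recv 71: fwd; pos1(id64) recv 56: drop
Round 4: pos0(id27) recv 71: fwd
Round 5: pos1(id64) recv 71: fwd
Round 6: pos2(id71) recv 71: ELECTED

Answer: 53,56,71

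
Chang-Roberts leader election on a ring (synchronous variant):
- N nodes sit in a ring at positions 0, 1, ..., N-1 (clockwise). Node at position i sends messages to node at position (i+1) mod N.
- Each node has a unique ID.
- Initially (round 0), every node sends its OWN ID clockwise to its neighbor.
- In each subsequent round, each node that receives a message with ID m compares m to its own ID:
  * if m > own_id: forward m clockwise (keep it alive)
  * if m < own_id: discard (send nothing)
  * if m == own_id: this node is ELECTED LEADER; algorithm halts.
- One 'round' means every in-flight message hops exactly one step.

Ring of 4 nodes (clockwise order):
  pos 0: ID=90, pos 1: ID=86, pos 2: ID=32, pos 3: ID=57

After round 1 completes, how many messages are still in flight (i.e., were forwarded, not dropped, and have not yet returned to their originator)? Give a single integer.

Round 1: pos1(id86) recv 90: fwd; pos2(id32) recv 86: fwd; pos3(id57) recv 32: drop; pos0(id90) recv 57: drop
After round 1: 2 messages still in flight

Answer: 2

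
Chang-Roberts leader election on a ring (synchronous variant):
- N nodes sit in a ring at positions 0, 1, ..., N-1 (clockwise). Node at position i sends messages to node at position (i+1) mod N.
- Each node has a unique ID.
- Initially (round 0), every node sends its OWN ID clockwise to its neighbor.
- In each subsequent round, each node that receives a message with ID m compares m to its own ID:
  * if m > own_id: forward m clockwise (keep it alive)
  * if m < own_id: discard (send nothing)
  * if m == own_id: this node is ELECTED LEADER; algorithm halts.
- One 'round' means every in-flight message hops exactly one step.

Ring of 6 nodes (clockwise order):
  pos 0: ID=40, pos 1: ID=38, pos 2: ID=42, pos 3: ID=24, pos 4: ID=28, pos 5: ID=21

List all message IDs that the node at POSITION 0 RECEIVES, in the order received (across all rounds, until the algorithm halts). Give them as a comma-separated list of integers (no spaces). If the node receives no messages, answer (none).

Round 1: pos1(id38) recv 40: fwd; pos2(id42) recv 38: drop; pos3(id24) recv 42: fwd; pos4(id28) recv 24: drop; pos5(id21) recv 28: fwd; pos0(id40) recv 21: drop
Round 2: pos2(id42) recv 40: drop; pos4(id28) recv 42: fwd; pos0(id40) recv 28: drop
Round 3: pos5(id21) recv 42: fwd
Round 4: pos0(id40) recv 42: fwd
Round 5: pos1(id38) recv 42: fwd
Round 6: pos2(id42) recv 42: ELECTED

Answer: 21,28,42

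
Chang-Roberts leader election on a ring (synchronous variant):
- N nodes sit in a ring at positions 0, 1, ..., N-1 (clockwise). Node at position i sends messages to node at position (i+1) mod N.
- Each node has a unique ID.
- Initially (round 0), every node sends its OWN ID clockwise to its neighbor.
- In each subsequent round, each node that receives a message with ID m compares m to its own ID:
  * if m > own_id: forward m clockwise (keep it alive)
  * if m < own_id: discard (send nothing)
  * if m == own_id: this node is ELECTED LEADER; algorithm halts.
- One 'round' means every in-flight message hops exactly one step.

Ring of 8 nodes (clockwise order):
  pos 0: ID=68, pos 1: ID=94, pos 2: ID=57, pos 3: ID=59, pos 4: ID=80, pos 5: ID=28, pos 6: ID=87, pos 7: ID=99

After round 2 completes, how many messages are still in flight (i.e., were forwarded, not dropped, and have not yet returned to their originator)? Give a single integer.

Answer: 2

Derivation:
Round 1: pos1(id94) recv 68: drop; pos2(id57) recv 94: fwd; pos3(id59) recv 57: drop; pos4(id80) recv 59: drop; pos5(id28) recv 80: fwd; pos6(id87) recv 28: drop; pos7(id99) recv 87: drop; pos0(id68) recv 99: fwd
Round 2: pos3(id59) recv 94: fwd; pos6(id87) recv 80: drop; pos1(id94) recv 99: fwd
After round 2: 2 messages still in flight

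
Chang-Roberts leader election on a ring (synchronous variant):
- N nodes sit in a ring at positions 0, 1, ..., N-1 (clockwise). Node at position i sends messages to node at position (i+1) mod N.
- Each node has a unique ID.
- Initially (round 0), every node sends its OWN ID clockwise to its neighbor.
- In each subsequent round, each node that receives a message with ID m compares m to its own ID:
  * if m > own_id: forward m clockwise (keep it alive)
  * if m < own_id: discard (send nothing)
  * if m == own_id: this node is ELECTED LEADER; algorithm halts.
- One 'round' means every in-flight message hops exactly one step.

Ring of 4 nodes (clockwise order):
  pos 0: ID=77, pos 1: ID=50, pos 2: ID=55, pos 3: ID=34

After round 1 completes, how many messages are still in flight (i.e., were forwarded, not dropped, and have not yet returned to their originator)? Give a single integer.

Answer: 2

Derivation:
Round 1: pos1(id50) recv 77: fwd; pos2(id55) recv 50: drop; pos3(id34) recv 55: fwd; pos0(id77) recv 34: drop
After round 1: 2 messages still in flight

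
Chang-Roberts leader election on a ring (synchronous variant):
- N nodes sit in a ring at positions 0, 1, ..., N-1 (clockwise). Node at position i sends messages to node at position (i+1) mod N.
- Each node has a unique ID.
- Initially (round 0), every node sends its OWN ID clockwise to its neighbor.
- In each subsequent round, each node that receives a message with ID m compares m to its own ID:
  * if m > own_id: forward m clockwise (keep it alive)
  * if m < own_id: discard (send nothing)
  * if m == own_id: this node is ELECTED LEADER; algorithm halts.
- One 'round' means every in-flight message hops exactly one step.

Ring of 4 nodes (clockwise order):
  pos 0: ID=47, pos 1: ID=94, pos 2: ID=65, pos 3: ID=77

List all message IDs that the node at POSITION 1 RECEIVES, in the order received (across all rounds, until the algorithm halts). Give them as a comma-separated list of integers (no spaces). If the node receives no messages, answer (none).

Round 1: pos1(id94) recv 47: drop; pos2(id65) recv 94: fwd; pos3(id77) recv 65: drop; pos0(id47) recv 77: fwd
Round 2: pos3(id77) recv 94: fwd; pos1(id94) recv 77: drop
Round 3: pos0(id47) recv 94: fwd
Round 4: pos1(id94) recv 94: ELECTED

Answer: 47,77,94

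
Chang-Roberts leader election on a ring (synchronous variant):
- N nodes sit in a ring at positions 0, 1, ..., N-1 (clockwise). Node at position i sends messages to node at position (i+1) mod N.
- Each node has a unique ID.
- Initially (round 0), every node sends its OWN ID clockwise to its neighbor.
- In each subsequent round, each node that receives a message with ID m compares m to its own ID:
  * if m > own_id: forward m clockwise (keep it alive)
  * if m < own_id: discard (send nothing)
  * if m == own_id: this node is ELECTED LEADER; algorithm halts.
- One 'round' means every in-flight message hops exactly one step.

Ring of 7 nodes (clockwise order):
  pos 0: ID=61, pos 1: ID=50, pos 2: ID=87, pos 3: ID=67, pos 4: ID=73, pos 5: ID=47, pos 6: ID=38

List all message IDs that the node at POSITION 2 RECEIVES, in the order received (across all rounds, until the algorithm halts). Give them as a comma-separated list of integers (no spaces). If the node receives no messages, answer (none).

Answer: 50,61,73,87

Derivation:
Round 1: pos1(id50) recv 61: fwd; pos2(id87) recv 50: drop; pos3(id67) recv 87: fwd; pos4(id73) recv 67: drop; pos5(id47) recv 73: fwd; pos6(id38) recv 47: fwd; pos0(id61) recv 38: drop
Round 2: pos2(id87) recv 61: drop; pos4(id73) recv 87: fwd; pos6(id38) recv 73: fwd; pos0(id61) recv 47: drop
Round 3: pos5(id47) recv 87: fwd; pos0(id61) recv 73: fwd
Round 4: pos6(id38) recv 87: fwd; pos1(id50) recv 73: fwd
Round 5: pos0(id61) recv 87: fwd; pos2(id87) recv 73: drop
Round 6: pos1(id50) recv 87: fwd
Round 7: pos2(id87) recv 87: ELECTED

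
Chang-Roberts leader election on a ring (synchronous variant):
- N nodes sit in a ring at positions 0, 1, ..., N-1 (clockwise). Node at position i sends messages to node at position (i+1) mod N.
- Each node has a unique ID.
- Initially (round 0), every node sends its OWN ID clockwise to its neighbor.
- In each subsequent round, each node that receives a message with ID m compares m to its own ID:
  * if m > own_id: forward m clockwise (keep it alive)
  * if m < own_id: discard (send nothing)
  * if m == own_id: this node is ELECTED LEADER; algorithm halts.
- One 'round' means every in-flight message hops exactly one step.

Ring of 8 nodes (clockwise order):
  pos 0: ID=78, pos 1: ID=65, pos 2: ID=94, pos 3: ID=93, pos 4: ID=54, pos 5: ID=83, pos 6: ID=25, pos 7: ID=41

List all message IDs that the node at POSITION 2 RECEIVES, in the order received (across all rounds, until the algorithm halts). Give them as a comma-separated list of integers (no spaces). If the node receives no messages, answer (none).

Round 1: pos1(id65) recv 78: fwd; pos2(id94) recv 65: drop; pos3(id93) recv 94: fwd; pos4(id54) recv 93: fwd; pos5(id83) recv 54: drop; pos6(id25) recv 83: fwd; pos7(id41) recv 25: drop; pos0(id78) recv 41: drop
Round 2: pos2(id94) recv 78: drop; pos4(id54) recv 94: fwd; pos5(id83) recv 93: fwd; pos7(id41) recv 83: fwd
Round 3: pos5(id83) recv 94: fwd; pos6(id25) recv 93: fwd; pos0(id78) recv 83: fwd
Round 4: pos6(id25) recv 94: fwd; pos7(id41) recv 93: fwd; pos1(id65) recv 83: fwd
Round 5: pos7(id41) recv 94: fwd; pos0(id78) recv 93: fwd; pos2(id94) recv 83: drop
Round 6: pos0(id78) recv 94: fwd; pos1(id65) recv 93: fwd
Round 7: pos1(id65) recv 94: fwd; pos2(id94) recv 93: drop
Round 8: pos2(id94) recv 94: ELECTED

Answer: 65,78,83,93,94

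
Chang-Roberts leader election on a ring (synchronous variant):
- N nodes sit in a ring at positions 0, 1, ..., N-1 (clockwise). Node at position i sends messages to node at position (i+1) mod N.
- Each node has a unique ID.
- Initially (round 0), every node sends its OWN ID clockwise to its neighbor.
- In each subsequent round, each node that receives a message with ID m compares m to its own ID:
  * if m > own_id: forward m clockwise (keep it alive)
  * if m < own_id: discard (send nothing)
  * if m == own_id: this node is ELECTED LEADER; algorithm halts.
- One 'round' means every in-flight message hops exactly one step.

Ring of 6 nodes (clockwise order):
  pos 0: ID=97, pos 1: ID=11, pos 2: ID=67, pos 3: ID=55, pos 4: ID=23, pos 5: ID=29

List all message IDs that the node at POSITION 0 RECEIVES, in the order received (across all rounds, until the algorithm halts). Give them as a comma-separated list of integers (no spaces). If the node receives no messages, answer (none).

Answer: 29,55,67,97

Derivation:
Round 1: pos1(id11) recv 97: fwd; pos2(id67) recv 11: drop; pos3(id55) recv 67: fwd; pos4(id23) recv 55: fwd; pos5(id29) recv 23: drop; pos0(id97) recv 29: drop
Round 2: pos2(id67) recv 97: fwd; pos4(id23) recv 67: fwd; pos5(id29) recv 55: fwd
Round 3: pos3(id55) recv 97: fwd; pos5(id29) recv 67: fwd; pos0(id97) recv 55: drop
Round 4: pos4(id23) recv 97: fwd; pos0(id97) recv 67: drop
Round 5: pos5(id29) recv 97: fwd
Round 6: pos0(id97) recv 97: ELECTED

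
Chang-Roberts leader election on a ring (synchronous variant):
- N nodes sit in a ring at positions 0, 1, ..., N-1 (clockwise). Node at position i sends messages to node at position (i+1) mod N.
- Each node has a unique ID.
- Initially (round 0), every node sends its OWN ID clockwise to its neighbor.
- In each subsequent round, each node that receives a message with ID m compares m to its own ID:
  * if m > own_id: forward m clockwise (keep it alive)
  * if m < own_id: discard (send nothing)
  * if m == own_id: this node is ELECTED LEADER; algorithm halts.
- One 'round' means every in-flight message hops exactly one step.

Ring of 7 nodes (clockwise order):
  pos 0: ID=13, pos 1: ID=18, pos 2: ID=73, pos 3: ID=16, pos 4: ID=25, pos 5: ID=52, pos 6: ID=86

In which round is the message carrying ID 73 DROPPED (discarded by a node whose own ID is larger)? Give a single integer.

Answer: 4

Derivation:
Round 1: pos1(id18) recv 13: drop; pos2(id73) recv 18: drop; pos3(id16) recv 73: fwd; pos4(id25) recv 16: drop; pos5(id52) recv 25: drop; pos6(id86) recv 52: drop; pos0(id13) recv 86: fwd
Round 2: pos4(id25) recv 73: fwd; pos1(id18) recv 86: fwd
Round 3: pos5(id52) recv 73: fwd; pos2(id73) recv 86: fwd
Round 4: pos6(id86) recv 73: drop; pos3(id16) recv 86: fwd
Round 5: pos4(id25) recv 86: fwd
Round 6: pos5(id52) recv 86: fwd
Round 7: pos6(id86) recv 86: ELECTED
Message ID 73 originates at pos 2; dropped at pos 6 in round 4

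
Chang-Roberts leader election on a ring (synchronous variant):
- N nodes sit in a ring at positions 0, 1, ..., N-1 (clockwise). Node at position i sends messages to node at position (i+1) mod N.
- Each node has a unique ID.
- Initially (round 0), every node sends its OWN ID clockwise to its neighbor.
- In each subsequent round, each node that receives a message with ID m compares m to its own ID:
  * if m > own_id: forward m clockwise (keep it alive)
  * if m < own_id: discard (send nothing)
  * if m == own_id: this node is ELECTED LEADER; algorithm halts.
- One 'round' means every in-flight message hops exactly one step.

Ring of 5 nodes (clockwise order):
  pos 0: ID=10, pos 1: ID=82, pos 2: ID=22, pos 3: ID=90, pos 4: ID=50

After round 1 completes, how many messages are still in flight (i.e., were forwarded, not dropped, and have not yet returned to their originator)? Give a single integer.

Answer: 3

Derivation:
Round 1: pos1(id82) recv 10: drop; pos2(id22) recv 82: fwd; pos3(id90) recv 22: drop; pos4(id50) recv 90: fwd; pos0(id10) recv 50: fwd
After round 1: 3 messages still in flight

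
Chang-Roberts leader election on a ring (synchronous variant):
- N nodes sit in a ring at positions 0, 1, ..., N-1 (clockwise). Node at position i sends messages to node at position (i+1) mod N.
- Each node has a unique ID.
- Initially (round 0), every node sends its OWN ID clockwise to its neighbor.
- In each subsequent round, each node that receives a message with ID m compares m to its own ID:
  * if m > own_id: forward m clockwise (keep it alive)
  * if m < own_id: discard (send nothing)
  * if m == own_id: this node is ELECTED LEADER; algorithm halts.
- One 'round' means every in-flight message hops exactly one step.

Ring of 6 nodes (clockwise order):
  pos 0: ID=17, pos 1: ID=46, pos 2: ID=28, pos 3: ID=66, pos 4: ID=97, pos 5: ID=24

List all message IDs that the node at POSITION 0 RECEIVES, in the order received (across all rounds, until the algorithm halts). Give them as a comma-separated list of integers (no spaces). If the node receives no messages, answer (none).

Round 1: pos1(id46) recv 17: drop; pos2(id28) recv 46: fwd; pos3(id66) recv 28: drop; pos4(id97) recv 66: drop; pos5(id24) recv 97: fwd; pos0(id17) recv 24: fwd
Round 2: pos3(id66) recv 46: drop; pos0(id17) recv 97: fwd; pos1(id46) recv 24: drop
Round 3: pos1(id46) recv 97: fwd
Round 4: pos2(id28) recv 97: fwd
Round 5: pos3(id66) recv 97: fwd
Round 6: pos4(id97) recv 97: ELECTED

Answer: 24,97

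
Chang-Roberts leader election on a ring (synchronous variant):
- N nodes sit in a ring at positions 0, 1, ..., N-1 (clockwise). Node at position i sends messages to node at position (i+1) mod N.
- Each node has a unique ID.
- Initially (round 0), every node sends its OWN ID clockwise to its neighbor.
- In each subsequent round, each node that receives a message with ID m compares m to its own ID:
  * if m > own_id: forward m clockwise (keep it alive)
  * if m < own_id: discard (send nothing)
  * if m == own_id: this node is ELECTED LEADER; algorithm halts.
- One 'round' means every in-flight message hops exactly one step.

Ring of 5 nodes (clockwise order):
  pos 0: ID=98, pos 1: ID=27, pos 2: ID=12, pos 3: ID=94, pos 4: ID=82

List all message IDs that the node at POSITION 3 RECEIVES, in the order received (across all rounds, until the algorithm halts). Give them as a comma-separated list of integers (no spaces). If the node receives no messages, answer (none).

Round 1: pos1(id27) recv 98: fwd; pos2(id12) recv 27: fwd; pos3(id94) recv 12: drop; pos4(id82) recv 94: fwd; pos0(id98) recv 82: drop
Round 2: pos2(id12) recv 98: fwd; pos3(id94) recv 27: drop; pos0(id98) recv 94: drop
Round 3: pos3(id94) recv 98: fwd
Round 4: pos4(id82) recv 98: fwd
Round 5: pos0(id98) recv 98: ELECTED

Answer: 12,27,98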